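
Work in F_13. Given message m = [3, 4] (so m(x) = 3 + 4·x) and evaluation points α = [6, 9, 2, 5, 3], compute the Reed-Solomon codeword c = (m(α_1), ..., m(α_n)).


c = [1, 0, 11, 10, 2]

Message polynomial: m(x) = 3 + 4·x (mod 13).
For each evaluation point α_i, compute m(α_i) mod 13:
  α_1 = 6: Horner steps 4 → 1, so m(6) = 1.
  α_2 = 9: Horner steps 4 → 0, so m(9) = 0.
  α_3 = 2: Horner steps 4 → 11, so m(2) = 11.
  α_4 = 5: Horner steps 4 → 10, so m(5) = 10.
  α_5 = 3: Horner steps 4 → 2, so m(3) = 2.
Codeword c = [1, 0, 11, 10, 2] ∈ F_13^5.


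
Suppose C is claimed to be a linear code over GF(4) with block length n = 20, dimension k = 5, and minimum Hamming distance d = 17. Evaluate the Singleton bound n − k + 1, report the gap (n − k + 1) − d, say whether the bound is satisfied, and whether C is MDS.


Singleton RHS = n − k + 1 = 16, slack = -1, bound violated (no such code; not MDS).

Singleton bound: d ≤ n − k + 1.
Here n = 20, k = 5, so n − k + 1 = 16.
Given d = 17, check d ≤ 16: NO.
Slack = (n − k + 1) − d = -1.
The slack is negative: d = 17 exceeds n − k + 1 = 16 by 1, so the Singleton bound is violated and no linear [20, 5, 17]_4 code can exist. In particular it is not MDS (MDS requires d = n − k + 1 exactly).
Description: the claimed parameters are [20, 5, 17]_4; such a code would be impossible (violates the Singleton bound).


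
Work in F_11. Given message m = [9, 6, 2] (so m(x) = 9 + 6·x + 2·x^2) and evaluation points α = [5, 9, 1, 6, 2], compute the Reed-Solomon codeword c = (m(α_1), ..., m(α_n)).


c = [1, 5, 6, 7, 7]

Message polynomial: m(x) = 9 + 6·x + 2·x^2 (mod 11).
For each evaluation point α_i, compute m(α_i) mod 11:
  α_1 = 5: Horner steps 2 → 5 → 1, so m(5) = 1.
  α_2 = 9: Horner steps 2 → 2 → 5, so m(9) = 5.
  α_3 = 1: Horner steps 2 → 8 → 6, so m(1) = 6.
  α_4 = 6: Horner steps 2 → 7 → 7, so m(6) = 7.
  α_5 = 2: Horner steps 2 → 10 → 7, so m(2) = 7.
Codeword c = [1, 5, 6, 7, 7] ∈ F_11^5.


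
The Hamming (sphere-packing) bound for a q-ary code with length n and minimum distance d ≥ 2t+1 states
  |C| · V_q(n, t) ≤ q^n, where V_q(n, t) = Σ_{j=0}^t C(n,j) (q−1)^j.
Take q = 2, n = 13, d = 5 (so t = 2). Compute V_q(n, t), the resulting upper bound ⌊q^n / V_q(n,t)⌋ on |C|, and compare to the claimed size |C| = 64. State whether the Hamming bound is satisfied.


V_q(n, t) = 92, q^n = 8192, Hamming bound = 89, |C| = 64 ≤ bound (satisfied).

Step 1: Compute V_q(n, t) = Σ_{j=0}^2 C(n, j) (q−1)^j.
  j = 0: C(13,0)·(1)^0 = 1·1 = 1.
  j = 1: C(13,1)·(1)^1 = 13·1 = 13.
  j = 2: C(13,2)·(1)^2 = 78·1 = 78.
  V_q(n, t) = 1 + 13 + 78 = 92.
Step 2: q^n = 2^13 = 8192.
Step 3: Hamming bound ⌊q^n / V_q(n,t)⌋ = ⌊8192/92⌋ = 89.
Step 4: Compare |C| = 64 to 89: satisfied.
The claimed |C| lies below the Hamming bound.


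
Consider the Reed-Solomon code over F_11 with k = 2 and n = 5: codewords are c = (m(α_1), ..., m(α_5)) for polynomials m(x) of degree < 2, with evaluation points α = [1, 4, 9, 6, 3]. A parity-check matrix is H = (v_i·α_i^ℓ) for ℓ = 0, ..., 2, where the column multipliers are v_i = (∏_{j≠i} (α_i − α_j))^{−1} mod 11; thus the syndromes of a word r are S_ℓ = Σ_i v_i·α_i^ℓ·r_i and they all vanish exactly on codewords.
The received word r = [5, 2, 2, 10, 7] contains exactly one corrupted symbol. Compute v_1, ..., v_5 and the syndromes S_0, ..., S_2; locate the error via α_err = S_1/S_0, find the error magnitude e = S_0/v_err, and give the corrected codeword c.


S = (2, 8, 10), error at position 2, error magnitude e = 5, c = [5, 8, 2, 10, 7].

Step 1: column multipliers v_i = (∏_{j≠i}(α_i − α_j))^{−1} mod 11.
  i = 1 (α = 1): (1−4)(1−9)(1−6)(1−3) = (−3)·(−8)·(−5)·(−2) = 240 ≡ 9, so v_1 = 9^{−1} = 5 (mod 11).
  i = 2 (α = 4): (4−1)(4−9)(4−6)(4−3) = 3·(−5)·(−2)·1 = 30 ≡ 8, so v_2 = 8^{−1} = 7 (mod 11).
  i = 3 (α = 9): (9−1)(9−4)(9−6)(9−3) = 8·5·3·6 = 720 ≡ 5, so v_3 = 5^{−1} = 9 (mod 11).
  i = 4 (α = 6): (6−1)(6−4)(6−9)(6−3) = 5·2·(−3)·3 = −90 ≡ 9, so v_4 = 9^{−1} = 5 (mod 11).
  i = 5 (α = 3): (3−1)(3−4)(3−9)(3−6) = 2·(−1)·(−6)·(−3) = −36 ≡ 8, so v_5 = 8^{−1} = 7 (mod 11).
  v = [5, 7, 9, 5, 7].
Step 2: syndromes of r = [5, 2, 2, 10, 7] (all sums mod 11).
  S_0 = Σ v_i r_i = 5·5 + 7·2 + 9·2 + 5·10 + 7·7 = 156 ≡ 2.
  S_1 = Σ v_i α_i r_i = 5·1·5 + 7·4·2 + 9·9·2 + 5·6·10 + 7·3·7 = 690 ≡ 8.
  α_i^2 mod 11 = [1, 5, 4, 3, 9].
  S_2 = Σ v_i α_i^2 r_i = 5·1·5 + 7·5·2 + 9·4·2 + 5·3·10 + 7·9·7 = 758 ≡ 10.
  S = (2, 8, 10) ≠ 0, so r is not a codeword (an error is present).
Step 3: locate the error. For a single error e at position i, S_ℓ = v_i·e·α_i^ℓ, so α_err = S_1/S_0.
  S_0^{−1} = 2^{−1} = 6 (mod 11), so α_err = 8·6 = 48 ≡ 4 = α_2. Error position i = 2.
  Consistency check: S_2/S_1 = 10·7 = 70 ≡ 4 = α_err ✓ (single-error assumption holds).
Step 4: error magnitude e = S_0/v_2 = S_0·∏_{j≠2}(α_2 − α_j) = 2·8 = 16 ≡ 5 (mod 11).
Step 5: correct position 2: c_2 = r_2 − e = 2 − 5 ≡ 8 (mod 11). Hence c = [5, 8, 2, 10, 7].
  Check: interpolating c through the α_i gives m(x) = 4 + 1·x (degree < 2) with m(α_i) = c_i for every i, so c is indeed a codeword.


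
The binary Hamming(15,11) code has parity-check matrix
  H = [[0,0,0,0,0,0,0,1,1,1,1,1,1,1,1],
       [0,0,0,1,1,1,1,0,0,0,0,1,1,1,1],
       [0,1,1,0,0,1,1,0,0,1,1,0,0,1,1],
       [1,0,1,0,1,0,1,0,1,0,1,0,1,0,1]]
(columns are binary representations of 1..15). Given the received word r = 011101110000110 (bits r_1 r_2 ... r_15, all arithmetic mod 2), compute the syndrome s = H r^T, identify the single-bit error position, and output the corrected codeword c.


s = (1, 1, 1, 1)^T, error position = 15, corrected codeword c = 011101110000111

Compute s = H r^T mod 2 one row at a time:
  s_1 = 1 + 0 + 0 + 0 + 0 + 1 + 1 + 0 = 3 ≡ 1 (mod 2).
  s_2 = 1 + 0 + 1 + 1 + 0 + 1 + 1 + 0 = 5 ≡ 1 (mod 2).
  s_3 = 1 + 1 + 1 + 1 + 0 + 0 + 1 + 0 = 5 ≡ 1 (mod 2).
  s_4 = 0 + 1 + 0 + 1 + 0 + 0 + 1 + 0 = 3 ≡ 1 (mod 2).
s = (1, 1, 1, 1)^T — this equals column 15 of H (binary 1111), so error is at position 15.
Correct: flip bit 15 of r = 011101110000110 to get c = 011101110000111.


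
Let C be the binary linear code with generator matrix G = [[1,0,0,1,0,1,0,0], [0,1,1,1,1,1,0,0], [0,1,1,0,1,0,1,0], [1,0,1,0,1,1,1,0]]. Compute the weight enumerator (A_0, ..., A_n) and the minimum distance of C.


Weight distribution: A_0 = 1, A_2 = 2, A_3 = 5, A_4 = 5, A_5 = 2, A_7 = 1. Minimum distance d = 2.

Enumerate all 2^4 = 16 messages m ∈ F_2^4.
For each, compute codeword c = mG in F_2^8, then tally its weight.
  m = 0000 → c = 00000000, weight = 0.
  m = 1000 → c = 10010100, weight = 3.
  m = 0100 → c = 01111100, weight = 5.
  m = 1100 → c = 11101000, weight = 4.
  m = 0010 → c = 01101010, weight = 4.
  m = 1010 → c = 11111110, weight = 7.
  m = 0110 → c = 00010110, weight = 3.
  m = 1110 → c = 10000010, weight = 2.
  m = 0001 → c = 10101110, weight = 5.
  m = 1001 → c = 00111010, weight = 4.
  m = 0101 → c = 11010010, weight = 4.
  m = 1101 → c = 01000110, weight = 3.
  m = 0011 → c = 11000100, weight = 3.
  m = 1011 → c = 01010000, weight = 2.
  m = 0111 → c = 10111000, weight = 4.
  m = 1111 → c = 00101100, weight = 3.
Tally weights:
  weight 0: 1 codewords.
  weight 2: 2 codewords.
  weight 3: 5 codewords.
  weight 4: 5 codewords.
  weight 5: 2 codewords.
  weight 7: 1 codewords.
Minimum distance d = smallest w > 0 with A_w > 0 = 2.
Sanity: Σ A_w = 16 = 2^4 = 16 ✓.


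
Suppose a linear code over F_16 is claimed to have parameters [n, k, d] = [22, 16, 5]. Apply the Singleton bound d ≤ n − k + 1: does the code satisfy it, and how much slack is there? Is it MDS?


Singleton RHS = n − k + 1 = 7, slack = 2, bound satisfied, not MDS.

Singleton bound: d ≤ n − k + 1.
Here n = 22, k = 16, so n − k + 1 = 7.
Given d = 5, check d ≤ 7: YES.
Slack = (n − k + 1) − d = 2.
The code is NOT MDS (slack = 2 > 0).
Description: the claimed parameters are [22, 16, 5]_16; such a code would be non-MDS.


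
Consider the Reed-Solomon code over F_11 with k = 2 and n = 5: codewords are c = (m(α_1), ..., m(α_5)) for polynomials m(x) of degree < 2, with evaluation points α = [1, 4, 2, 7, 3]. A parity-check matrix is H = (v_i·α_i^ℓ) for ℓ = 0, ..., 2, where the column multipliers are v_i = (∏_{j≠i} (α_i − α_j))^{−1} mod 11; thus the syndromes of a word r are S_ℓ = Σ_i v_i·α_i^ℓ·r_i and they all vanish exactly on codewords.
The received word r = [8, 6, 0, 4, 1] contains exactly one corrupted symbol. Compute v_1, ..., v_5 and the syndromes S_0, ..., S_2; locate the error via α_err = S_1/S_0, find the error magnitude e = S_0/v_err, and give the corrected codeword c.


S = (8, 2, 6), error at position 5, error magnitude e = 9, c = [8, 6, 0, 4, 3].

Step 1: column multipliers v_i = (∏_{j≠i}(α_i − α_j))^{−1} mod 11.
  i = 1 (α = 1): (1−4)(1−2)(1−7)(1−3) = (−3)·(−1)·(−6)·(−2) = 36 ≡ 3, so v_1 = 3^{−1} = 4 (mod 11).
  i = 2 (α = 4): (4−1)(4−2)(4−7)(4−3) = 3·2·(−3)·1 = −18 ≡ 4, so v_2 = 4^{−1} = 3 (mod 11).
  i = 3 (α = 2): (2−1)(2−4)(2−7)(2−3) = 1·(−2)·(−5)·(−1) = −10 ≡ 1, so v_3 = 1^{−1} = 1 (mod 11).
  i = 4 (α = 7): (7−1)(7−4)(7−2)(7−3) = 6·3·5·4 = 360 ≡ 8, so v_4 = 8^{−1} = 7 (mod 11).
  i = 5 (α = 3): (3−1)(3−4)(3−2)(3−7) = 2·(−1)·1·(−4) = 8 ≡ 8, so v_5 = 8^{−1} = 7 (mod 11).
  v = [4, 3, 1, 7, 7].
Step 2: syndromes of r = [8, 6, 0, 4, 1] (all sums mod 11).
  S_0 = Σ v_i r_i = 4·8 + 3·6 + 1·0 + 7·4 + 7·1 = 85 ≡ 8.
  S_1 = Σ v_i α_i r_i = 4·1·8 + 3·4·6 + 1·2·0 + 7·7·4 + 7·3·1 = 321 ≡ 2.
  α_i^2 mod 11 = [1, 5, 4, 5, 9].
  S_2 = Σ v_i α_i^2 r_i = 4·1·8 + 3·5·6 + 1·4·0 + 7·5·4 + 7·9·1 = 325 ≡ 6.
  S = (8, 2, 6) ≠ 0, so r is not a codeword (an error is present).
Step 3: locate the error. For a single error e at position i, S_ℓ = v_i·e·α_i^ℓ, so α_err = S_1/S_0.
  S_0^{−1} = 8^{−1} = 7 (mod 11), so α_err = 2·7 = 14 ≡ 3 = α_5. Error position i = 5.
  Consistency check: S_2/S_1 = 6·6 = 36 ≡ 3 = α_err ✓ (single-error assumption holds).
Step 4: error magnitude e = S_0/v_5 = S_0·∏_{j≠5}(α_5 − α_j) = 8·8 = 64 ≡ 9 (mod 11).
Step 5: correct position 5: c_5 = r_5 − e = 1 − 9 ≡ 3 (mod 11). Hence c = [8, 6, 0, 4, 3].
  Check: interpolating c through the α_i gives m(x) = 5 + 3·x (degree < 2) with m(α_i) = c_i for every i, so c is indeed a codeword.


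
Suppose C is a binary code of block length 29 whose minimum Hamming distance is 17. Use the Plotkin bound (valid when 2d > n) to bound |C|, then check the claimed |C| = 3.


Plotkin bound M ≤ 6; given |C| = 3 ≤ bound (satisfied).

Check applicability: 2d = 34, n = 29.
2d − n = 5 > 0, so Plotkin applies.
Compute d/(2d−n) = 17/5 ≈ 3.4000.
⌊d/(2d−n)⌋ = 3.
Plotkin bound: M ≤ 2·3 = 6.
Given |C| = 3, check: satisfied.
This |C| is below the Plotkin bound.


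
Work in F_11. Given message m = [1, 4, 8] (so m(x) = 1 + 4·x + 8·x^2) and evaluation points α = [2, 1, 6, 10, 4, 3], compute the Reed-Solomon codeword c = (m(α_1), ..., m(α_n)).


c = [8, 2, 5, 5, 2, 8]

Message polynomial: m(x) = 1 + 4·x + 8·x^2 (mod 11).
For each evaluation point α_i, compute m(α_i) mod 11:
  α_1 = 2: Horner steps 8 → 9 → 8, so m(2) = 8.
  α_2 = 1: Horner steps 8 → 1 → 2, so m(1) = 2.
  α_3 = 6: Horner steps 8 → 8 → 5, so m(6) = 5.
  α_4 = 10: Horner steps 8 → 7 → 5, so m(10) = 5.
  α_5 = 4: Horner steps 8 → 3 → 2, so m(4) = 2.
  α_6 = 3: Horner steps 8 → 6 → 8, so m(3) = 8.
Codeword c = [8, 2, 5, 5, 2, 8] ∈ F_11^6.


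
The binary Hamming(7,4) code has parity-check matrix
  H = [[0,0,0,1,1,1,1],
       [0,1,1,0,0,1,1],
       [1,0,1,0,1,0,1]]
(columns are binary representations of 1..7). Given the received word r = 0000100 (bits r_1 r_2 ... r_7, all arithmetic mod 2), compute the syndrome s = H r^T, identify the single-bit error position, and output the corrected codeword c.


s = (1, 0, 1)^T, error position = 5, corrected codeword c = 0000000

Compute s = H r^T mod 2 one row at a time:
  s_1 = 0 + 1 + 0 + 0 = 1 ≡ 1 (mod 2).
  s_2 = 0 + 0 + 0 + 0 = 0 ≡ 0 (mod 2).
  s_3 = 0 + 0 + 1 + 0 = 1 ≡ 1 (mod 2).
s = (1, 0, 1)^T — this equals column 5 of H (binary 101), so error is at position 5.
Correct: flip bit 5 of r = 0000100 to get c = 0000000.


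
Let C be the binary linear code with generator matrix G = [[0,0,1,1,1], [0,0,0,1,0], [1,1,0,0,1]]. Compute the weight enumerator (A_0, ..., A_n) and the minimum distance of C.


Weight distribution: A_0 = 1, A_1 = 1, A_2 = 1, A_3 = 3, A_4 = 2. Minimum distance d = 1.

Enumerate all 2^3 = 8 messages m ∈ F_2^3.
For each, compute codeword c = mG in F_2^5, then tally its weight.
  m = 000 → c = 00000, weight = 0.
  m = 100 → c = 00111, weight = 3.
  m = 010 → c = 00010, weight = 1.
  m = 110 → c = 00101, weight = 2.
  m = 001 → c = 11001, weight = 3.
  m = 101 → c = 11110, weight = 4.
  m = 011 → c = 11011, weight = 4.
  m = 111 → c = 11100, weight = 3.
Tally weights:
  weight 0: 1 codewords.
  weight 1: 1 codewords.
  weight 2: 1 codewords.
  weight 3: 3 codewords.
  weight 4: 2 codewords.
Minimum distance d = smallest w > 0 with A_w > 0 = 1.
Sanity: Σ A_w = 8 = 2^3 = 8 ✓.


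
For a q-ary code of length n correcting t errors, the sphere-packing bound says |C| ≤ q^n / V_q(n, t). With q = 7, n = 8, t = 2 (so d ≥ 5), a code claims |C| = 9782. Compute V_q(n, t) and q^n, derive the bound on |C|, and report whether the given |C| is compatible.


V_q(n, t) = 1057, q^n = 5764801, Hamming bound = 5453, |C| = 9782 > bound (violated).

Step 1: Compute V_q(n, t) = Σ_{j=0}^2 C(n, j) (q−1)^j.
  j = 0: C(8,0)·(6)^0 = 1·1 = 1.
  j = 1: C(8,1)·(6)^1 = 8·6 = 48.
  j = 2: C(8,2)·(6)^2 = 28·36 = 1008.
  V_q(n, t) = 1 + 48 + 1008 = 1057.
Step 2: q^n = 7^8 = 5764801.
Step 3: Hamming bound ⌊q^n / V_q(n,t)⌋ = ⌊5764801/1057⌋ = 5453.
Step 4: Compare |C| = 9782 to 5453: violated.
The claimed |C| lies above the Hamming bound, so no 7-ary code of length 8 with d ≥ 5 can have 9782 codewords.


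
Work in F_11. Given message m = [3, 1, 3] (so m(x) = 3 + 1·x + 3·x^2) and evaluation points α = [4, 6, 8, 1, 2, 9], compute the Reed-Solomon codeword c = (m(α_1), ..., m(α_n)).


c = [0, 7, 5, 7, 6, 2]

Message polynomial: m(x) = 3 + 1·x + 3·x^2 (mod 11).
For each evaluation point α_i, compute m(α_i) mod 11:
  α_1 = 4: Horner steps 3 → 2 → 0, so m(4) = 0.
  α_2 = 6: Horner steps 3 → 8 → 7, so m(6) = 7.
  α_3 = 8: Horner steps 3 → 3 → 5, so m(8) = 5.
  α_4 = 1: Horner steps 3 → 4 → 7, so m(1) = 7.
  α_5 = 2: Horner steps 3 → 7 → 6, so m(2) = 6.
  α_6 = 9: Horner steps 3 → 6 → 2, so m(9) = 2.
Codeword c = [0, 7, 5, 7, 6, 2] ∈ F_11^6.


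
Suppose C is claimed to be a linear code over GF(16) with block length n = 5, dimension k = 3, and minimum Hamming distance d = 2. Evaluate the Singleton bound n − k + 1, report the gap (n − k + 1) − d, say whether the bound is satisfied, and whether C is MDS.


Singleton RHS = n − k + 1 = 3, slack = 1, bound satisfied, not MDS.

Singleton bound: d ≤ n − k + 1.
Here n = 5, k = 3, so n − k + 1 = 3.
Given d = 2, check d ≤ 3: YES.
Slack = (n − k + 1) − d = 1.
The code is NOT MDS (slack = 1 > 0).
Description: the claimed parameters are [5, 3, 2]_16; such a code would be non-MDS.


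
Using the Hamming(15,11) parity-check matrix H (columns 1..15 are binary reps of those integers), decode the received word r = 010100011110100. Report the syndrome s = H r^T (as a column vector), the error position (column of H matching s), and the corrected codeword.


s = (1, 0, 1, 1)^T, error position = 11, corrected codeword c = 010100011100100

Compute s = H r^T mod 2 one row at a time:
  s_1 = 1 + 1 + 1 + 1 + 0 + 1 + 0 + 0 = 5 ≡ 1 (mod 2).
  s_2 = 1 + 0 + 0 + 0 + 0 + 1 + 0 + 0 = 2 ≡ 0 (mod 2).
  s_3 = 1 + 0 + 0 + 0 + 1 + 1 + 0 + 0 = 3 ≡ 1 (mod 2).
  s_4 = 0 + 0 + 0 + 0 + 1 + 1 + 1 + 0 = 3 ≡ 1 (mod 2).
s = (1, 0, 1, 1)^T — this equals column 11 of H (binary 1011), so error is at position 11.
Correct: flip bit 11 of r = 010100011110100 to get c = 010100011100100.


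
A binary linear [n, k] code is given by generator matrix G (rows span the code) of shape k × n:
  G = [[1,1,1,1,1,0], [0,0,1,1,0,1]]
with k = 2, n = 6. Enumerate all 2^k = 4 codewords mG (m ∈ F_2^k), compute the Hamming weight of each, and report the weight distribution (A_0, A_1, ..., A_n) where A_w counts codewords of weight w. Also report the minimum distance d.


Weight distribution: A_0 = 1, A_3 = 1, A_4 = 1, A_5 = 1. Minimum distance d = 3.

Enumerate all 2^2 = 4 messages m ∈ F_2^2.
For each, compute codeword c = mG in F_2^6, then tally its weight.
  m = 00 → c = 000000, weight = 0.
  m = 10 → c = 111110, weight = 5.
  m = 01 → c = 001101, weight = 3.
  m = 11 → c = 110011, weight = 4.
Tally weights:
  weight 0: 1 codewords.
  weight 3: 1 codewords.
  weight 4: 1 codewords.
  weight 5: 1 codewords.
Minimum distance d = smallest w > 0 with A_w > 0 = 3.
Sanity: Σ A_w = 4 = 2^2 = 4 ✓.


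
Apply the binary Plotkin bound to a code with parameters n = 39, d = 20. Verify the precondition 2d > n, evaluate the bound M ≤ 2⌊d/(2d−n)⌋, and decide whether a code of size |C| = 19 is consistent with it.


Plotkin bound M ≤ 40; given |C| = 19 ≤ bound (satisfied).

Check applicability: 2d = 40, n = 39.
2d − n = 1 > 0, so Plotkin applies.
Compute d/(2d−n) = 20/1 ≈ 20.0000.
⌊d/(2d−n)⌋ = 20.
Plotkin bound: M ≤ 2·20 = 40.
Given |C| = 19, check: satisfied.
This |C| is below the Plotkin bound.


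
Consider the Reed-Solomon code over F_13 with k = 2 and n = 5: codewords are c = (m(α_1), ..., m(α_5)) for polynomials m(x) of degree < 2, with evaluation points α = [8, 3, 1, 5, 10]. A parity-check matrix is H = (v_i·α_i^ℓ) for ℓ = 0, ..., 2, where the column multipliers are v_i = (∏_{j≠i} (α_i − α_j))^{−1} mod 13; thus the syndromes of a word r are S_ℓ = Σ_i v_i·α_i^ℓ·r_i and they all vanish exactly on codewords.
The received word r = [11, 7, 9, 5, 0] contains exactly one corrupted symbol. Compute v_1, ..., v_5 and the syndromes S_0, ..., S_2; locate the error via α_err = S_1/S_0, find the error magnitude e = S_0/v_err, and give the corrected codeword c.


S = (2, 3, 11), error at position 1, error magnitude e = 9, c = [2, 7, 9, 5, 0].

Step 1: column multipliers v_i = (∏_{j≠i}(α_i − α_j))^{−1} mod 13.
  i = 1 (α = 8): (8−3)(8−1)(8−5)(8−10) = 5·7·3·(−2) = −210 ≡ 11, so v_1 = 11^{−1} = 6 (mod 13).
  i = 2 (α = 3): (3−8)(3−1)(3−5)(3−10) = (−5)·2·(−2)·(−7) = −140 ≡ 3, so v_2 = 3^{−1} = 9 (mod 13).
  i = 3 (α = 1): (1−8)(1−3)(1−5)(1−10) = (−7)·(−2)·(−4)·(−9) = 504 ≡ 10, so v_3 = 10^{−1} = 4 (mod 13).
  i = 4 (α = 5): (5−8)(5−3)(5−1)(5−10) = (−3)·2·4·(−5) = 120 ≡ 3, so v_4 = 3^{−1} = 9 (mod 13).
  i = 5 (α = 10): (10−8)(10−3)(10−1)(10−5) = 2·7·9·5 = 630 ≡ 6, so v_5 = 6^{−1} = 11 (mod 13).
  v = [6, 9, 4, 9, 11].
Step 2: syndromes of r = [11, 7, 9, 5, 0] (all sums mod 13).
  S_0 = Σ v_i r_i = 6·11 + 9·7 + 4·9 + 9·5 + 11·0 = 210 ≡ 2.
  S_1 = Σ v_i α_i r_i = 6·8·11 + 9·3·7 + 4·1·9 + 9·5·5 + 11·10·0 = 978 ≡ 3.
  α_i^2 mod 13 = [12, 9, 1, 12, 9].
  S_2 = Σ v_i α_i^2 r_i = 6·12·11 + 9·9·7 + 4·1·9 + 9·12·5 + 11·9·0 = 1935 ≡ 11.
  S = (2, 3, 11) ≠ 0, so r is not a codeword (an error is present).
Step 3: locate the error. For a single error e at position i, S_ℓ = v_i·e·α_i^ℓ, so α_err = S_1/S_0.
  S_0^{−1} = 2^{−1} = 7 (mod 13), so α_err = 3·7 = 21 ≡ 8 = α_1. Error position i = 1.
  Consistency check: S_2/S_1 = 11·9 = 99 ≡ 8 = α_err ✓ (single-error assumption holds).
Step 4: error magnitude e = S_0/v_1 = S_0·∏_{j≠1}(α_1 − α_j) = 2·11 = 22 ≡ 9 (mod 13).
Step 5: correct position 1: c_1 = r_1 − e = 11 − 9 ≡ 2 (mod 13). Hence c = [2, 7, 9, 5, 0].
  Check: interpolating c through the α_i gives m(x) = 10 + 12·x (degree < 2) with m(α_i) = c_i for every i, so c is indeed a codeword.


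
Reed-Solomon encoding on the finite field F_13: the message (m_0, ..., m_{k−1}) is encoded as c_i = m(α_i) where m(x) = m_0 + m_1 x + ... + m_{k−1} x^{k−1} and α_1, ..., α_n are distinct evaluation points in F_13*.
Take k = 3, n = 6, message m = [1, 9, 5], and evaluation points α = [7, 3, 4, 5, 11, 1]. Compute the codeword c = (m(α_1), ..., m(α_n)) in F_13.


c = [10, 8, 0, 2, 3, 2]

Message polynomial: m(x) = 1 + 9·x + 5·x^2 (mod 13).
For each evaluation point α_i, compute m(α_i) mod 13:
  α_1 = 7: Horner steps 5 → 5 → 10, so m(7) = 10.
  α_2 = 3: Horner steps 5 → 11 → 8, so m(3) = 8.
  α_3 = 4: Horner steps 5 → 3 → 0, so m(4) = 0.
  α_4 = 5: Horner steps 5 → 8 → 2, so m(5) = 2.
  α_5 = 11: Horner steps 5 → 12 → 3, so m(11) = 3.
  α_6 = 1: Horner steps 5 → 1 → 2, so m(1) = 2.
Codeword c = [10, 8, 0, 2, 3, 2] ∈ F_13^6.


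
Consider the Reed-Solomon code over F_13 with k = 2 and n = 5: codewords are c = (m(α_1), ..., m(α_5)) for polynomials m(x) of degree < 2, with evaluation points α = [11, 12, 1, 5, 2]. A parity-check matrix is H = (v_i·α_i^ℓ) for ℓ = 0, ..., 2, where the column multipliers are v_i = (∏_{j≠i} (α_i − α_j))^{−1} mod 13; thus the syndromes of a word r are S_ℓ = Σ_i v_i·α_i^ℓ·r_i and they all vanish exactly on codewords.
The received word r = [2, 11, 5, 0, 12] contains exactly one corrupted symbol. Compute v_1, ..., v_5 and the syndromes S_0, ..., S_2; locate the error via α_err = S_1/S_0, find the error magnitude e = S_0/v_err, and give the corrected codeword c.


S = (12, 12, 12), error at position 3, error magnitude e = 2, c = [2, 11, 3, 0, 12].

Step 1: column multipliers v_i = (∏_{j≠i}(α_i − α_j))^{−1} mod 13.
  i = 1 (α = 11): (11−12)(11−1)(11−5)(11−2) = (−1)·10·6·9 = −540 ≡ 6, so v_1 = 6^{−1} = 11 (mod 13).
  i = 2 (α = 12): (12−11)(12−1)(12−5)(12−2) = 1·11·7·10 = 770 ≡ 3, so v_2 = 3^{−1} = 9 (mod 13).
  i = 3 (α = 1): (1−11)(1−12)(1−5)(1−2) = (−10)·(−11)·(−4)·(−1) = 440 ≡ 11, so v_3 = 11^{−1} = 6 (mod 13).
  i = 4 (α = 5): (5−11)(5−12)(5−1)(5−2) = (−6)·(−7)·4·3 = 504 ≡ 10, so v_4 = 10^{−1} = 4 (mod 13).
  i = 5 (α = 2): (2−11)(2−12)(2−1)(2−5) = (−9)·(−10)·1·(−3) = −270 ≡ 3, so v_5 = 3^{−1} = 9 (mod 13).
  v = [11, 9, 6, 4, 9].
Step 2: syndromes of r = [2, 11, 5, 0, 12] (all sums mod 13).
  S_0 = Σ v_i r_i = 11·2 + 9·11 + 6·5 + 4·0 + 9·12 = 259 ≡ 12.
  S_1 = Σ v_i α_i r_i = 11·11·2 + 9·12·11 + 6·1·5 + 4·5·0 + 9·2·12 = 1676 ≡ 12.
  α_i^2 mod 13 = [4, 1, 1, 12, 4].
  S_2 = Σ v_i α_i^2 r_i = 11·4·2 + 9·1·11 + 6·1·5 + 4·12·0 + 9·4·12 = 649 ≡ 12.
  S = (12, 12, 12) ≠ 0, so r is not a codeword (an error is present).
Step 3: locate the error. For a single error e at position i, S_ℓ = v_i·e·α_i^ℓ, so α_err = S_1/S_0.
  S_0^{−1} = 12^{−1} = 12 (mod 13), so α_err = 12·12 = 144 ≡ 1 = α_3. Error position i = 3.
  Consistency check: S_2/S_1 = 12·12 = 144 ≡ 1 = α_err ✓ (single-error assumption holds).
Step 4: error magnitude e = S_0/v_3 = S_0·∏_{j≠3}(α_3 − α_j) = 12·11 = 132 ≡ 2 (mod 13).
Step 5: correct position 3: c_3 = r_3 − e = 5 − 2 ≡ 3 (mod 13). Hence c = [2, 11, 3, 0, 12].
  Check: interpolating c through the α_i gives m(x) = 7 + 9·x (degree < 2) with m(α_i) = c_i for every i, so c is indeed a codeword.


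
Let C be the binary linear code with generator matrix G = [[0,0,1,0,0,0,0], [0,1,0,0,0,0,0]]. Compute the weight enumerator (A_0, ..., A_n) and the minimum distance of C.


Weight distribution: A_0 = 1, A_1 = 2, A_2 = 1. Minimum distance d = 1.

Enumerate all 2^2 = 4 messages m ∈ F_2^2.
For each, compute codeword c = mG in F_2^7, then tally its weight.
  m = 00 → c = 0000000, weight = 0.
  m = 10 → c = 0010000, weight = 1.
  m = 01 → c = 0100000, weight = 1.
  m = 11 → c = 0110000, weight = 2.
Tally weights:
  weight 0: 1 codewords.
  weight 1: 2 codewords.
  weight 2: 1 codewords.
Minimum distance d = smallest w > 0 with A_w > 0 = 1.
Sanity: Σ A_w = 4 = 2^2 = 4 ✓.


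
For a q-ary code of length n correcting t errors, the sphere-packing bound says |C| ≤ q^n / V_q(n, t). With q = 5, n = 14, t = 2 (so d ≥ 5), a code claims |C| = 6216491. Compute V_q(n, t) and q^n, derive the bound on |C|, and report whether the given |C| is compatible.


V_q(n, t) = 1513, q^n = 6103515625, Hamming bound = 4034048, |C| = 6216491 > bound (violated).

Step 1: Compute V_q(n, t) = Σ_{j=0}^2 C(n, j) (q−1)^j.
  j = 0: C(14,0)·(4)^0 = 1·1 = 1.
  j = 1: C(14,1)·(4)^1 = 14·4 = 56.
  j = 2: C(14,2)·(4)^2 = 91·16 = 1456.
  V_q(n, t) = 1 + 56 + 1456 = 1513.
Step 2: q^n = 5^14 = 6103515625.
Step 3: Hamming bound ⌊q^n / V_q(n,t)⌋ = ⌊6103515625/1513⌋ = 4034048.
Step 4: Compare |C| = 6216491 to 4034048: violated.
The claimed |C| lies above the Hamming bound, so no 5-ary code of length 14 with d ≥ 5 can have 6216491 codewords.


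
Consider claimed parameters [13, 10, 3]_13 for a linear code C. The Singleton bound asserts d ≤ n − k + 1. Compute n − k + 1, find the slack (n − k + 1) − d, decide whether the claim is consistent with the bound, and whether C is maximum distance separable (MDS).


Singleton RHS = n − k + 1 = 4, slack = 1, bound satisfied, not MDS.

Singleton bound: d ≤ n − k + 1.
Here n = 13, k = 10, so n − k + 1 = 4.
Given d = 3, check d ≤ 4: YES.
Slack = (n − k + 1) − d = 1.
The code is NOT MDS (slack = 1 > 0).
Description: the claimed parameters are [13, 10, 3]_13; such a code would be non-MDS.


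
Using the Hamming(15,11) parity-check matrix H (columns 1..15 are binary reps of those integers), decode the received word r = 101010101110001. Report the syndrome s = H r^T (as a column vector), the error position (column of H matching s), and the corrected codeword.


s = (0, 1, 1, 1)^T, error position = 7, corrected codeword c = 101010001110001

Compute s = H r^T mod 2 one row at a time:
  s_1 = 0 + 1 + 1 + 1 + 0 + 0 + 0 + 1 = 4 ≡ 0 (mod 2).
  s_2 = 0 + 1 + 0 + 1 + 0 + 0 + 0 + 1 = 3 ≡ 1 (mod 2).
  s_3 = 0 + 1 + 0 + 1 + 1 + 1 + 0 + 1 = 5 ≡ 1 (mod 2).
  s_4 = 1 + 1 + 1 + 1 + 1 + 1 + 0 + 1 = 7 ≡ 1 (mod 2).
s = (0, 1, 1, 1)^T — this equals column 7 of H (binary 0111), so error is at position 7.
Correct: flip bit 7 of r = 101010101110001 to get c = 101010001110001.


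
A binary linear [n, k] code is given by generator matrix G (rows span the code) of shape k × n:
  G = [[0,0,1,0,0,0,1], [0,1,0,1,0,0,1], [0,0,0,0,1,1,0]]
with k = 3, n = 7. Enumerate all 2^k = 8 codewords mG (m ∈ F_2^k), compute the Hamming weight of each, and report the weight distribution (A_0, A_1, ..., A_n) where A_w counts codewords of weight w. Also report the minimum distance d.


Weight distribution: A_0 = 1, A_2 = 2, A_3 = 2, A_4 = 1, A_5 = 2. Minimum distance d = 2.

Enumerate all 2^3 = 8 messages m ∈ F_2^3.
For each, compute codeword c = mG in F_2^7, then tally its weight.
  m = 000 → c = 0000000, weight = 0.
  m = 100 → c = 0010001, weight = 2.
  m = 010 → c = 0101001, weight = 3.
  m = 110 → c = 0111000, weight = 3.
  m = 001 → c = 0000110, weight = 2.
  m = 101 → c = 0010111, weight = 4.
  m = 011 → c = 0101111, weight = 5.
  m = 111 → c = 0111110, weight = 5.
Tally weights:
  weight 0: 1 codewords.
  weight 2: 2 codewords.
  weight 3: 2 codewords.
  weight 4: 1 codewords.
  weight 5: 2 codewords.
Minimum distance d = smallest w > 0 with A_w > 0 = 2.
Sanity: Σ A_w = 8 = 2^3 = 8 ✓.


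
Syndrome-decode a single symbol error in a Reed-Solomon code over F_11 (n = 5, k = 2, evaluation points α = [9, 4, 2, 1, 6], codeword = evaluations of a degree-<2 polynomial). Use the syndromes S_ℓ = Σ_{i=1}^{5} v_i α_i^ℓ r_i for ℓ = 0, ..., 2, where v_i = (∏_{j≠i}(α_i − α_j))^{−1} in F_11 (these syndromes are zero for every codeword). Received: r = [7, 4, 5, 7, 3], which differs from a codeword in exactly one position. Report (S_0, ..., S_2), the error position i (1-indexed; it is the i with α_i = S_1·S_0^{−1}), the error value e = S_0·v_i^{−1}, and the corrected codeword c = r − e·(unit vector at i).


S = (4, 4, 4), error at position 4, error magnitude e = 7, c = [7, 4, 5, 0, 3].

Step 1: column multipliers v_i = (∏_{j≠i}(α_i − α_j))^{−1} mod 11.
  i = 1 (α = 9): (9−4)(9−2)(9−1)(9−6) = 5·7·8·3 = 840 ≡ 4, so v_1 = 4^{−1} = 3 (mod 11).
  i = 2 (α = 4): (4−9)(4−2)(4−1)(4−6) = (−5)·2·3·(−2) = 60 ≡ 5, so v_2 = 5^{−1} = 9 (mod 11).
  i = 3 (α = 2): (2−9)(2−4)(2−1)(2−6) = (−7)·(−2)·1·(−4) = −56 ≡ 10, so v_3 = 10^{−1} = 10 (mod 11).
  i = 4 (α = 1): (1−9)(1−4)(1−2)(1−6) = (−8)·(−3)·(−1)·(−5) = 120 ≡ 10, so v_4 = 10^{−1} = 10 (mod 11).
  i = 5 (α = 6): (6−9)(6−4)(6−2)(6−1) = (−3)·2·4·5 = −120 ≡ 1, so v_5 = 1^{−1} = 1 (mod 11).
  v = [3, 9, 10, 10, 1].
Step 2: syndromes of r = [7, 4, 5, 7, 3] (all sums mod 11).
  S_0 = Σ v_i r_i = 3·7 + 9·4 + 10·5 + 10·7 + 1·3 = 180 ≡ 4.
  S_1 = Σ v_i α_i r_i = 3·9·7 + 9·4·4 + 10·2·5 + 10·1·7 + 1·6·3 = 521 ≡ 4.
  α_i^2 mod 11 = [4, 5, 4, 1, 3].
  S_2 = Σ v_i α_i^2 r_i = 3·4·7 + 9·5·4 + 10·4·5 + 10·1·7 + 1·3·3 = 543 ≡ 4.
  S = (4, 4, 4) ≠ 0, so r is not a codeword (an error is present).
Step 3: locate the error. For a single error e at position i, S_ℓ = v_i·e·α_i^ℓ, so α_err = S_1/S_0.
  S_0^{−1} = 4^{−1} = 3 (mod 11), so α_err = 4·3 = 12 ≡ 1 = α_4. Error position i = 4.
  Consistency check: S_2/S_1 = 4·3 = 12 ≡ 1 = α_err ✓ (single-error assumption holds).
Step 4: error magnitude e = S_0/v_4 = S_0·∏_{j≠4}(α_4 − α_j) = 4·10 = 40 ≡ 7 (mod 11).
Step 5: correct position 4: c_4 = r_4 − e = 7 − 7 ≡ 0 (mod 11). Hence c = [7, 4, 5, 0, 3].
  Check: interpolating c through the α_i gives m(x) = 6 + 5·x (degree < 2) with m(α_i) = c_i for every i, so c is indeed a codeword.


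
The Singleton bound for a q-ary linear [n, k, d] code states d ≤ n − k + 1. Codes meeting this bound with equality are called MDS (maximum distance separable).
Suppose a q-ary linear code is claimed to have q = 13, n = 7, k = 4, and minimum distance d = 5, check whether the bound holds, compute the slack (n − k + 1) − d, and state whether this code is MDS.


Singleton RHS = n − k + 1 = 4, slack = -1, bound violated (no such code; not MDS).

Singleton bound: d ≤ n − k + 1.
Here n = 7, k = 4, so n − k + 1 = 4.
Given d = 5, check d ≤ 4: NO.
Slack = (n − k + 1) − d = -1.
The slack is negative: d = 5 exceeds n − k + 1 = 4 by 1, so the Singleton bound is violated and no linear [7, 4, 5]_13 code can exist. In particular it is not MDS (MDS requires d = n − k + 1 exactly).
Description: the claimed parameters are [7, 4, 5]_13; such a code would be impossible (violates the Singleton bound).


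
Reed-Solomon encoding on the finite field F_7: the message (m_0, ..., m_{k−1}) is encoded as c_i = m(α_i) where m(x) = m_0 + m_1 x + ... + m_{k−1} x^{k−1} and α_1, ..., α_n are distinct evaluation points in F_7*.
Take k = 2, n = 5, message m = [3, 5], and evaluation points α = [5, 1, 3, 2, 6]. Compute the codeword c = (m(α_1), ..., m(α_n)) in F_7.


c = [0, 1, 4, 6, 5]

Message polynomial: m(x) = 3 + 5·x (mod 7).
For each evaluation point α_i, compute m(α_i) mod 7:
  α_1 = 5: Horner steps 5 → 0, so m(5) = 0.
  α_2 = 1: Horner steps 5 → 1, so m(1) = 1.
  α_3 = 3: Horner steps 5 → 4, so m(3) = 4.
  α_4 = 2: Horner steps 5 → 6, so m(2) = 6.
  α_5 = 6: Horner steps 5 → 5, so m(6) = 5.
Codeword c = [0, 1, 4, 6, 5] ∈ F_7^5.


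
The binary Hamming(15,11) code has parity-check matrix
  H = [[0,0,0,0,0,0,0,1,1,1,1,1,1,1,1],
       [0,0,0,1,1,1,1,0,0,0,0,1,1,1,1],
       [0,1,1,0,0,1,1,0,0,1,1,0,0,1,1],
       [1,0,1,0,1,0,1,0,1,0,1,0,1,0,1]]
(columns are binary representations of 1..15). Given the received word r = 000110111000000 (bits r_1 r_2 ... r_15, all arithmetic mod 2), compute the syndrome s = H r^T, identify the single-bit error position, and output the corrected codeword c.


s = (0, 1, 1, 1)^T, error position = 7, corrected codeword c = 000110011000000

Compute s = H r^T mod 2 one row at a time:
  s_1 = 1 + 1 + 0 + 0 + 0 + 0 + 0 + 0 = 2 ≡ 0 (mod 2).
  s_2 = 1 + 1 + 0 + 1 + 0 + 0 + 0 + 0 = 3 ≡ 1 (mod 2).
  s_3 = 0 + 0 + 0 + 1 + 0 + 0 + 0 + 0 = 1 ≡ 1 (mod 2).
  s_4 = 0 + 0 + 1 + 1 + 1 + 0 + 0 + 0 = 3 ≡ 1 (mod 2).
s = (0, 1, 1, 1)^T — this equals column 7 of H (binary 0111), so error is at position 7.
Correct: flip bit 7 of r = 000110111000000 to get c = 000110011000000.


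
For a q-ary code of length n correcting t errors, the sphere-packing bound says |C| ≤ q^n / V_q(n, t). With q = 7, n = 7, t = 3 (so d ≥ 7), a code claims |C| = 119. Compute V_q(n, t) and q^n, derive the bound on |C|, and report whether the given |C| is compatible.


V_q(n, t) = 8359, q^n = 823543, Hamming bound = 98, |C| = 119 > bound (violated).

Step 1: Compute V_q(n, t) = Σ_{j=0}^3 C(n, j) (q−1)^j.
  j = 0: C(7,0)·(6)^0 = 1·1 = 1.
  j = 1: C(7,1)·(6)^1 = 7·6 = 42.
  j = 2: C(7,2)·(6)^2 = 21·36 = 756.
  j = 3: C(7,3)·(6)^3 = 35·216 = 7560.
  V_q(n, t) = 1 + 42 + 756 + 7560 = 8359.
Step 2: q^n = 7^7 = 823543.
Step 3: Hamming bound ⌊q^n / V_q(n,t)⌋ = ⌊823543/8359⌋ = 98.
Step 4: Compare |C| = 119 to 98: violated.
The claimed |C| lies above the Hamming bound, so no 7-ary code of length 7 with d ≥ 7 can have 119 codewords.


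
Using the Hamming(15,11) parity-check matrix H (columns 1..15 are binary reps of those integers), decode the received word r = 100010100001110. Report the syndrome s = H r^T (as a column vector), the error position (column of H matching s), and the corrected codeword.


s = (1, 1, 0, 0)^T, error position = 12, corrected codeword c = 100010100000110

Compute s = H r^T mod 2 one row at a time:
  s_1 = 0 + 0 + 0 + 0 + 1 + 1 + 1 + 0 = 3 ≡ 1 (mod 2).
  s_2 = 0 + 1 + 0 + 1 + 1 + 1 + 1 + 0 = 5 ≡ 1 (mod 2).
  s_3 = 0 + 0 + 0 + 1 + 0 + 0 + 1 + 0 = 2 ≡ 0 (mod 2).
  s_4 = 1 + 0 + 1 + 1 + 0 + 0 + 1 + 0 = 4 ≡ 0 (mod 2).
s = (1, 1, 0, 0)^T — this equals column 12 of H (binary 1100), so error is at position 12.
Correct: flip bit 12 of r = 100010100001110 to get c = 100010100000110.


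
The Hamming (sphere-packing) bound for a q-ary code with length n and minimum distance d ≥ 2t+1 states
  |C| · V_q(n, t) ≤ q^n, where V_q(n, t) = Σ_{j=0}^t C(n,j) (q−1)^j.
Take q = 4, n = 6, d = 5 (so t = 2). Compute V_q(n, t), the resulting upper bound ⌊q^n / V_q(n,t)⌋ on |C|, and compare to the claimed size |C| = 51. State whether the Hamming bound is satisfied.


V_q(n, t) = 154, q^n = 4096, Hamming bound = 26, |C| = 51 > bound (violated).

Step 1: Compute V_q(n, t) = Σ_{j=0}^2 C(n, j) (q−1)^j.
  j = 0: C(6,0)·(3)^0 = 1·1 = 1.
  j = 1: C(6,1)·(3)^1 = 6·3 = 18.
  j = 2: C(6,2)·(3)^2 = 15·9 = 135.
  V_q(n, t) = 1 + 18 + 135 = 154.
Step 2: q^n = 4^6 = 4096.
Step 3: Hamming bound ⌊q^n / V_q(n,t)⌋ = ⌊4096/154⌋ = 26.
Step 4: Compare |C| = 51 to 26: violated.
The claimed |C| lies above the Hamming bound, so no 4-ary code of length 6 with d ≥ 5 can have 51 codewords.


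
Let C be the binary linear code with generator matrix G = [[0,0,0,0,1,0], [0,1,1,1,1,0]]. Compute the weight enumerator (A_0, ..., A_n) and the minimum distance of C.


Weight distribution: A_0 = 1, A_1 = 1, A_3 = 1, A_4 = 1. Minimum distance d = 1.

Enumerate all 2^2 = 4 messages m ∈ F_2^2.
For each, compute codeword c = mG in F_2^6, then tally its weight.
  m = 00 → c = 000000, weight = 0.
  m = 10 → c = 000010, weight = 1.
  m = 01 → c = 011110, weight = 4.
  m = 11 → c = 011100, weight = 3.
Tally weights:
  weight 0: 1 codewords.
  weight 1: 1 codewords.
  weight 3: 1 codewords.
  weight 4: 1 codewords.
Minimum distance d = smallest w > 0 with A_w > 0 = 1.
Sanity: Σ A_w = 4 = 2^2 = 4 ✓.


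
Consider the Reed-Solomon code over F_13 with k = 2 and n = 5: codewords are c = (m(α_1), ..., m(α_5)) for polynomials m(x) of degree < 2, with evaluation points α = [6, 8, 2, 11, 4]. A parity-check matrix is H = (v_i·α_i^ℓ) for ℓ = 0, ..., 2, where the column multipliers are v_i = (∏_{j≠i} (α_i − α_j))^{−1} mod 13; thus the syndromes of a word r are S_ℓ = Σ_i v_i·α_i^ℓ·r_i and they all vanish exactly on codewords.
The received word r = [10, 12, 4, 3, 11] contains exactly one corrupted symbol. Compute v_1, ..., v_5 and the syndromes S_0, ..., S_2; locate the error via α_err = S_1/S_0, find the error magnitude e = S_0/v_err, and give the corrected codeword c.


S = (9, 2, 12), error at position 1, error magnitude e = 5, c = [5, 12, 4, 3, 11].

Step 1: column multipliers v_i = (∏_{j≠i}(α_i − α_j))^{−1} mod 13.
  i = 1 (α = 6): (6−8)(6−2)(6−11)(6−4) = (−2)·4·(−5)·2 = 80 ≡ 2, so v_1 = 2^{−1} = 7 (mod 13).
  i = 2 (α = 8): (8−6)(8−2)(8−11)(8−4) = 2·6·(−3)·4 = −144 ≡ 12, so v_2 = 12^{−1} = 12 (mod 13).
  i = 3 (α = 2): (2−6)(2−8)(2−11)(2−4) = (−4)·(−6)·(−9)·(−2) = 432 ≡ 3, so v_3 = 3^{−1} = 9 (mod 13).
  i = 4 (α = 11): (11−6)(11−8)(11−2)(11−4) = 5·3·9·7 = 945 ≡ 9, so v_4 = 9^{−1} = 3 (mod 13).
  i = 5 (α = 4): (4−6)(4−8)(4−2)(4−11) = (−2)·(−4)·2·(−7) = −112 ≡ 5, so v_5 = 5^{−1} = 8 (mod 13).
  v = [7, 12, 9, 3, 8].
Step 2: syndromes of r = [10, 12, 4, 3, 11] (all sums mod 13).
  S_0 = Σ v_i r_i = 7·10 + 12·12 + 9·4 + 3·3 + 8·11 = 347 ≡ 9.
  S_1 = Σ v_i α_i r_i = 7·6·10 + 12·8·12 + 9·2·4 + 3·11·3 + 8·4·11 = 2095 ≡ 2.
  α_i^2 mod 13 = [10, 12, 4, 4, 3].
  S_2 = Σ v_i α_i^2 r_i = 7·10·10 + 12·12·12 + 9·4·4 + 3·4·3 + 8·3·11 = 2872 ≡ 12.
  S = (9, 2, 12) ≠ 0, so r is not a codeword (an error is present).
Step 3: locate the error. For a single error e at position i, S_ℓ = v_i·e·α_i^ℓ, so α_err = S_1/S_0.
  S_0^{−1} = 9^{−1} = 3 (mod 13), so α_err = 2·3 = 6 ≡ 6 = α_1. Error position i = 1.
  Consistency check: S_2/S_1 = 12·7 = 84 ≡ 6 = α_err ✓ (single-error assumption holds).
Step 4: error magnitude e = S_0/v_1 = S_0·∏_{j≠1}(α_1 − α_j) = 9·2 = 18 ≡ 5 (mod 13).
Step 5: correct position 1: c_1 = r_1 − e = 10 − 5 ≡ 5 (mod 13). Hence c = [5, 12, 4, 3, 11].
  Check: interpolating c through the α_i gives m(x) = 10 + 10·x (degree < 2) with m(α_i) = c_i for every i, so c is indeed a codeword.


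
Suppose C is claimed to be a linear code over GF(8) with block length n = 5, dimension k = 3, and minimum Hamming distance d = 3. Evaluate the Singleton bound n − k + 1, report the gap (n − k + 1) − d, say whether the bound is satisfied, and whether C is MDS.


Singleton RHS = n − k + 1 = 3, slack = 0, bound satisfied, MDS.

Singleton bound: d ≤ n − k + 1.
Here n = 5, k = 3, so n − k + 1 = 3.
Given d = 3, check d ≤ 3: YES.
Slack = (n − k + 1) − d = 0.
The code is MDS (slack = 0).
Description: the claimed parameters are [5, 3, 3]_8; such a code would be MDS (meets Singleton bound).


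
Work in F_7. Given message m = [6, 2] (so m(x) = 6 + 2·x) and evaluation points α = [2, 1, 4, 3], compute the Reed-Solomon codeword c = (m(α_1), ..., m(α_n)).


c = [3, 1, 0, 5]

Message polynomial: m(x) = 6 + 2·x (mod 7).
For each evaluation point α_i, compute m(α_i) mod 7:
  α_1 = 2: Horner steps 2 → 3, so m(2) = 3.
  α_2 = 1: Horner steps 2 → 1, so m(1) = 1.
  α_3 = 4: Horner steps 2 → 0, so m(4) = 0.
  α_4 = 3: Horner steps 2 → 5, so m(3) = 5.
Codeword c = [3, 1, 0, 5] ∈ F_7^4.


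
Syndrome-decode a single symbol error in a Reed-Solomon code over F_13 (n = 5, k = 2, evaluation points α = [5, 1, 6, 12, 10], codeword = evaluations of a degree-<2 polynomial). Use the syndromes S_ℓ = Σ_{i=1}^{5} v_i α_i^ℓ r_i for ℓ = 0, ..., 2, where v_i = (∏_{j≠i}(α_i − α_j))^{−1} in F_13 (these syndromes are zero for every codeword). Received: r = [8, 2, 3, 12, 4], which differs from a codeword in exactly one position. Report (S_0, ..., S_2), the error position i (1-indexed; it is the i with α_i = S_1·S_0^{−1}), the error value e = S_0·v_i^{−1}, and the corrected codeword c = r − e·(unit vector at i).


S = (2, 7, 5), error at position 5, error magnitude e = 8, c = [8, 2, 3, 12, 9].

Step 1: column multipliers v_i = (∏_{j≠i}(α_i − α_j))^{−1} mod 13.
  i = 1 (α = 5): (5−1)(5−6)(5−12)(5−10) = 4·(−1)·(−7)·(−5) = −140 ≡ 3, so v_1 = 3^{−1} = 9 (mod 13).
  i = 2 (α = 1): (1−5)(1−6)(1−12)(1−10) = (−4)·(−5)·(−11)·(−9) = 1980 ≡ 4, so v_2 = 4^{−1} = 10 (mod 13).
  i = 3 (α = 6): (6−5)(6−1)(6−12)(6−10) = 1·5·(−6)·(−4) = 120 ≡ 3, so v_3 = 3^{−1} = 9 (mod 13).
  i = 4 (α = 12): (12−5)(12−1)(12−6)(12−10) = 7·11·6·2 = 924 ≡ 1, so v_4 = 1^{−1} = 1 (mod 13).
  i = 5 (α = 10): (10−5)(10−1)(10−6)(10−12) = 5·9·4·(−2) = −360 ≡ 4, so v_5 = 4^{−1} = 10 (mod 13).
  v = [9, 10, 9, 1, 10].
Step 2: syndromes of r = [8, 2, 3, 12, 4] (all sums mod 13).
  S_0 = Σ v_i r_i = 9·8 + 10·2 + 9·3 + 1·12 + 10·4 = 171 ≡ 2.
  S_1 = Σ v_i α_i r_i = 9·5·8 + 10·1·2 + 9·6·3 + 1·12·12 + 10·10·4 = 1086 ≡ 7.
  α_i^2 mod 13 = [12, 1, 10, 1, 9].
  S_2 = Σ v_i α_i^2 r_i = 9·12·8 + 10·1·2 + 9·10·3 + 1·1·12 + 10·9·4 = 1526 ≡ 5.
  S = (2, 7, 5) ≠ 0, so r is not a codeword (an error is present).
Step 3: locate the error. For a single error e at position i, S_ℓ = v_i·e·α_i^ℓ, so α_err = S_1/S_0.
  S_0^{−1} = 2^{−1} = 7 (mod 13), so α_err = 7·7 = 49 ≡ 10 = α_5. Error position i = 5.
  Consistency check: S_2/S_1 = 5·2 = 10 ≡ 10 = α_err ✓ (single-error assumption holds).
Step 4: error magnitude e = S_0/v_5 = S_0·∏_{j≠5}(α_5 − α_j) = 2·4 = 8 ≡ 8 (mod 13).
Step 5: correct position 5: c_5 = r_5 − e = 4 − 8 ≡ 9 (mod 13). Hence c = [8, 2, 3, 12, 9].
  Check: interpolating c through the α_i gives m(x) = 7 + 8·x (degree < 2) with m(α_i) = c_i for every i, so c is indeed a codeword.
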